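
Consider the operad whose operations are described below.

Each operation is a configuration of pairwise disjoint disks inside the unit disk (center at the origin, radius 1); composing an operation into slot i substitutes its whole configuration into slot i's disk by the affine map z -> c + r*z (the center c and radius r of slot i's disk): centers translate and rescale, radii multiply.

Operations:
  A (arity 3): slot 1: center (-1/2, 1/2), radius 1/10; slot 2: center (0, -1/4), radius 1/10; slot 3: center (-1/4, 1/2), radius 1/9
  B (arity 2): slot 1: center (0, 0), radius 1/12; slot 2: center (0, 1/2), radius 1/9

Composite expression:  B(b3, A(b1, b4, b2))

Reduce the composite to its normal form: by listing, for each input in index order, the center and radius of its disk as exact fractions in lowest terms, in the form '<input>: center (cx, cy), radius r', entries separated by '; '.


b1: center (-1/18, 5/9), radius 1/90; b2: center (-1/36, 5/9), radius 1/81; b3: center (0, 0), radius 1/12; b4: center (0, 17/36), radius 1/90

Follow each b-input down from B: c' goes to c + r*c', radius to r*r'.
b3 passes through 1 substitution, ending at center (0, 0), radius 1/12
b1 passes through 2 substitutions, ending at center (-1/18, 5/9), radius 1/90
b4 passes through 2 substitutions, ending at center (0, 17/36), radius 1/90
b2 passes through 2 substitutions, ending at center (-1/36, 5/9), radius 1/81


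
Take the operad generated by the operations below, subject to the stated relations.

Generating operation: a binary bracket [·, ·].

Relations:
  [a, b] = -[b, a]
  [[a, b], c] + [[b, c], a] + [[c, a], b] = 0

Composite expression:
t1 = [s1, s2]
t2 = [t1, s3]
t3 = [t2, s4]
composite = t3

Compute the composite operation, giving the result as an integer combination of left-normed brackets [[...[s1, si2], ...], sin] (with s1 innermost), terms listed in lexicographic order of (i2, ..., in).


[[[s1, s2], s3], s4]

Skip Jacobi rewriting: expand, keep s1-initial words, read off terms.
Composite bracket: [[[s1, s2], s3], s4]
The bracket unfolds into 8 signed words via [a, b] = ab - ba (2^3 = 8).
Only words starting with s1 matter:
  from s1s2s3s4, sign +1: term +[[[s1, s2], s3], s4]


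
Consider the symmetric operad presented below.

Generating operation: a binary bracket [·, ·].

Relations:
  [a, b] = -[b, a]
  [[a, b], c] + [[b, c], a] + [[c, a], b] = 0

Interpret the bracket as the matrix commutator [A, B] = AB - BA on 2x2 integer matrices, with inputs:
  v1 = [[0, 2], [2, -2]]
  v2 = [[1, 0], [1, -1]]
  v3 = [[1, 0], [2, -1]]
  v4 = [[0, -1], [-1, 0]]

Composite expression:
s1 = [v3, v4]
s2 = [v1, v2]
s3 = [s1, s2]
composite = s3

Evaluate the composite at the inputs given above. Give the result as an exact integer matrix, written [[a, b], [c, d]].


[v3, v4] = [[2, -2], [2, -2]]
[v1, v2] = [[2, -4], [2, -2]]
[[v3, v4], [v1, v2]] = [[4, -8], [0, -4]]

[[4, -8], [0, -4]]


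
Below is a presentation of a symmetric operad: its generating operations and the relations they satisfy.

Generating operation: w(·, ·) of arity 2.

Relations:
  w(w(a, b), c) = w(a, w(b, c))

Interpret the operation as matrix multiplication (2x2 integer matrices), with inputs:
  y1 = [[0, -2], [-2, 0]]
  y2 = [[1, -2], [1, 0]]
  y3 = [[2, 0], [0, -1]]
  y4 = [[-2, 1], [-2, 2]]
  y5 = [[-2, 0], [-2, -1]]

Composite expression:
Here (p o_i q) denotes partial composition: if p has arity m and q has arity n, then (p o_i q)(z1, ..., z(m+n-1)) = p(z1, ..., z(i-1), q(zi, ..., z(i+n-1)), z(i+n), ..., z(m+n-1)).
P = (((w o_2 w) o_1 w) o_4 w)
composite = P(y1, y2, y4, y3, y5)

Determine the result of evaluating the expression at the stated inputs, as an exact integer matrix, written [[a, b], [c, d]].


[[-20, -2], [28, 6]]

w(y1, y2) = [[-2, 0], [-2, 4]]
w(y3, y5) = [[-4, 0], [2, 1]]
w(y4, w(y3, y5)) = [[10, 1], [12, 2]]
w(w(y1, y2), w(y4, w(y3, y5))) = [[-20, -2], [28, 6]]


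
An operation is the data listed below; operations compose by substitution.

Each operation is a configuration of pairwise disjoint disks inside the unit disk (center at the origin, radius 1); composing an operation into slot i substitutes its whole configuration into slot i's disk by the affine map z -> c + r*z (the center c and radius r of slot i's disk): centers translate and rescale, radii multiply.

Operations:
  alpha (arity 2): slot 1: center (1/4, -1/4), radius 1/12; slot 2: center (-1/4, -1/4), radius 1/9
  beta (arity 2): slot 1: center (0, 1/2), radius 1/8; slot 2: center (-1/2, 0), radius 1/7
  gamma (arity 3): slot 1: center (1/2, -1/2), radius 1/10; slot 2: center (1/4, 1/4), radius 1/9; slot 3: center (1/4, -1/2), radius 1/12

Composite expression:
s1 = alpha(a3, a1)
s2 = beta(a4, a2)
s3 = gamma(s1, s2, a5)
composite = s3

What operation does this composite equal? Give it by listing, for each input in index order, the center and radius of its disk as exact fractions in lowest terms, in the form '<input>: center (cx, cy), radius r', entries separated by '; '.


a1: center (19/40, -21/40), radius 1/90; a2: center (7/36, 1/4), radius 1/63; a3: center (21/40, -21/40), radius 1/120; a4: center (1/4, 11/36), radius 1/72; a5: center (1/4, -1/2), radius 1/12

Nesting under gamma composes maps z -> c + r*z down each a-path.
tracing a3 down its 2-map path: center (21/40, -21/40), radius 1/120
tracing a1 down its 2-map path: center (19/40, -21/40), radius 1/90
tracing a4 down its 2-map path: center (1/4, 11/36), radius 1/72
tracing a2 down its 2-map path: center (7/36, 1/4), radius 1/63
tracing a5 down its 1-map path: center (1/4, -1/2), radius 1/12


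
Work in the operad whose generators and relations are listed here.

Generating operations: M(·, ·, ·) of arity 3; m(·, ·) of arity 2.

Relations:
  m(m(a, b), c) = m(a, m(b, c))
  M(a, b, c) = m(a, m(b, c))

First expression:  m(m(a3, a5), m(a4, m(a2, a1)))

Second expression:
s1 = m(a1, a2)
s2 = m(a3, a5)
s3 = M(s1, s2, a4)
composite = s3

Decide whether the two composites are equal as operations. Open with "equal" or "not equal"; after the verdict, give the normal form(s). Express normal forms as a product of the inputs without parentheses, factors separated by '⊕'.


not equal; first: a3 ⊕ a5 ⊕ a4 ⊕ a2 ⊕ a1; second: a1 ⊕ a2 ⊕ a3 ⊕ a5 ⊕ a4

The first expression, normalized: a3 ⊕ a5 ⊕ a4 ⊕ a2 ⊕ a1
The second expression, normalized: a1 ⊕ a2 ⊕ a3 ⊕ a5 ⊕ a4
The forms do not match — not equal.


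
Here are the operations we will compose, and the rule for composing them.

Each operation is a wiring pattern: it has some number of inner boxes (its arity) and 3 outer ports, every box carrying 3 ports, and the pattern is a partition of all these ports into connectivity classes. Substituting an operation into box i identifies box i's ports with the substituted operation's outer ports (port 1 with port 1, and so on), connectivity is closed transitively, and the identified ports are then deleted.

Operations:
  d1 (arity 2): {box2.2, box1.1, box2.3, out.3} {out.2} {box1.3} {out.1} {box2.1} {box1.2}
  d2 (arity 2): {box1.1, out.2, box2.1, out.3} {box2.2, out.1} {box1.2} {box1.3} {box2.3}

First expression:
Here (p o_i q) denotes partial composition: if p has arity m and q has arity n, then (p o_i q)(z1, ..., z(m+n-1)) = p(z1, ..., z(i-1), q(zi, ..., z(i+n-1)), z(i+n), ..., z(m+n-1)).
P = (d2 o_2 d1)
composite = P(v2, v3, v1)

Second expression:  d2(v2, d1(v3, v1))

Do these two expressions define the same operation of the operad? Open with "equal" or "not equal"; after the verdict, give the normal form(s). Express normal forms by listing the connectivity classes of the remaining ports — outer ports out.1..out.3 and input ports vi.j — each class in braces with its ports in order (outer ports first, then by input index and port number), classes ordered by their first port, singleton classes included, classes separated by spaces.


equal; the common form is {out.1} {out.2, out.3, v2.1} {v1.1} {v1.2, v1.3, v3.1} {v2.2} {v2.3} {v3.2} {v3.3}

In normal form, the first expression is {out.1} {out.2, out.3, v2.1} {v1.1} {v1.2, v1.3, v3.1} {v2.2} {v2.3} {v3.2} {v3.3}
In normal form, the second expression is {out.1} {out.2, out.3, v2.1} {v1.1} {v1.2, v1.3, v3.1} {v2.2} {v2.3} {v3.2} {v3.3}
Same normal form: equal.


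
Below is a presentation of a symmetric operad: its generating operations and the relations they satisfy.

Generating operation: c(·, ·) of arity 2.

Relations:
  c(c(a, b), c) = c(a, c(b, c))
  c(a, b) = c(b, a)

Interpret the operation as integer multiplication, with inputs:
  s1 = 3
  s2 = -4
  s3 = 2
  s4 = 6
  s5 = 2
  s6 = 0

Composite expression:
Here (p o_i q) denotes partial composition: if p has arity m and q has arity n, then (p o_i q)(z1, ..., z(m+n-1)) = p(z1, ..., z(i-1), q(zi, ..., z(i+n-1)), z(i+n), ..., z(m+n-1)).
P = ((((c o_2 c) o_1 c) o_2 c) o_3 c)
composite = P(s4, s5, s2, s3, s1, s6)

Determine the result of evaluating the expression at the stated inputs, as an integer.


c(s2, s3) = -8
c(s5, c(s2, s3)) = -16
c(s4, c(s5, c(s2, s3))) = -96
c(s1, s6) = 0
c(c(s4, c(s5, c(s2, s3))), c(s1, s6)) = 0

0


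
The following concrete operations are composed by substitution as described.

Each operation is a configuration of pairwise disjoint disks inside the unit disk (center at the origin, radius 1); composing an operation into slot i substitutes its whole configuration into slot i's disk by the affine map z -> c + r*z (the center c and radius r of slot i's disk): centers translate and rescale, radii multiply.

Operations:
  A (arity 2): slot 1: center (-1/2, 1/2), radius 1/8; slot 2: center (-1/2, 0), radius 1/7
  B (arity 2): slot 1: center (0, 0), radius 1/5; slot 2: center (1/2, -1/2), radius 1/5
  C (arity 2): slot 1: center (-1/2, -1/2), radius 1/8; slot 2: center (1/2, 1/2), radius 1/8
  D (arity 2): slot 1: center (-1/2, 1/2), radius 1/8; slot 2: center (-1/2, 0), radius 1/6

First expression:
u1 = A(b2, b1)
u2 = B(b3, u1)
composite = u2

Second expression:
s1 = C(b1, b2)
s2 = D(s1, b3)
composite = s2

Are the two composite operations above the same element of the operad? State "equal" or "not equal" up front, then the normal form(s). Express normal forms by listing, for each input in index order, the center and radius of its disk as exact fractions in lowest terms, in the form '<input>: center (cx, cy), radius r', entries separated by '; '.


not equal; first: b1: center (2/5, -1/2), radius 1/35; b2: center (2/5, -2/5), radius 1/40; b3: center (0, 0), radius 1/5; second: b1: center (-9/16, 7/16), radius 1/64; b2: center (-7/16, 9/16), radius 1/64; b3: center (-1/2, 0), radius 1/6


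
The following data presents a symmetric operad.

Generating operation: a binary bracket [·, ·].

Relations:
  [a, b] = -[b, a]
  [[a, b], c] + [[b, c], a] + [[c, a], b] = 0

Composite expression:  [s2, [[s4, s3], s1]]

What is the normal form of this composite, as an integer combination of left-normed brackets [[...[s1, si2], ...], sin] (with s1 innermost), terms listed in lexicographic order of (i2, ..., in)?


-[[[s1, s3], s4], s2] + [[[s1, s4], s3], s2]

A multilinear Lie element is pinned by s1-initial words (s1 innermost).
Composite bracket: [s2, [[s4, s3], s1]]
Full expansion: 8 signed words from ab - ba (2^3 = 8).
The s1-initial words carry the normal form:
  sign of s1s3s4s2 is -1, so it contributes -[[[s1, s3], s4], s2]
  sign of s1s4s3s2 is +1, so it contributes +[[[s1, s4], s3], s2]


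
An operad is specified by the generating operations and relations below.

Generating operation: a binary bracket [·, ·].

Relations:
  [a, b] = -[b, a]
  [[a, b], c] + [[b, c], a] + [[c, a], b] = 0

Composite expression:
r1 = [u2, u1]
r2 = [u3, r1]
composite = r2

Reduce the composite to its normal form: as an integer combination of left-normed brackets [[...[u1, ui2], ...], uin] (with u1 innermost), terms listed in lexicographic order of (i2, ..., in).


In the tensor algebra, words opening u1 carry the u1-anchored form.
Composite bracket: [u3, [u2, u1]]
Applying ab - ba throughout gives 4 signed words (2^2 = 4).
Only words starting with u1 matter:
  the word u1u2u3 carries sign +1 and contributes +[[u1, u2], u3]

[[u1, u2], u3]


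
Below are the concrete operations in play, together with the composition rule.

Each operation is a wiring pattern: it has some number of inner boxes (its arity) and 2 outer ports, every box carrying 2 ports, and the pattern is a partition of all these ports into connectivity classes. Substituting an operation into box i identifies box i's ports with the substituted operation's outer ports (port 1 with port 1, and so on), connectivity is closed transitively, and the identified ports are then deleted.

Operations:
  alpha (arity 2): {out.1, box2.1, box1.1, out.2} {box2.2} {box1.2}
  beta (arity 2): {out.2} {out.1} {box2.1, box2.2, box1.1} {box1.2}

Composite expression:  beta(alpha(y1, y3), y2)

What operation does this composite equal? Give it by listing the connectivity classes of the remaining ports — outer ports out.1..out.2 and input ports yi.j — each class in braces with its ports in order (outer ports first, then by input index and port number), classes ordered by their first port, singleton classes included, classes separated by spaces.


{out.1} {out.2} {y1.1, y2.1, y2.2, y3.1} {y1.2} {y3.2}

Reachability decides: close wires over beta-identified ports.
through alpha, on inputs (y1, y3): {out.1, out.2, y1.1, y3.1} {y1.2} {y3.2} (out.j = stage outer ports)
through beta, on inputs (y1, y3, y2): {out.1} {out.2} {y1.1, y2.1, y2.2, y3.1} {y1.2} {y3.2} (out.j = stage outer ports)


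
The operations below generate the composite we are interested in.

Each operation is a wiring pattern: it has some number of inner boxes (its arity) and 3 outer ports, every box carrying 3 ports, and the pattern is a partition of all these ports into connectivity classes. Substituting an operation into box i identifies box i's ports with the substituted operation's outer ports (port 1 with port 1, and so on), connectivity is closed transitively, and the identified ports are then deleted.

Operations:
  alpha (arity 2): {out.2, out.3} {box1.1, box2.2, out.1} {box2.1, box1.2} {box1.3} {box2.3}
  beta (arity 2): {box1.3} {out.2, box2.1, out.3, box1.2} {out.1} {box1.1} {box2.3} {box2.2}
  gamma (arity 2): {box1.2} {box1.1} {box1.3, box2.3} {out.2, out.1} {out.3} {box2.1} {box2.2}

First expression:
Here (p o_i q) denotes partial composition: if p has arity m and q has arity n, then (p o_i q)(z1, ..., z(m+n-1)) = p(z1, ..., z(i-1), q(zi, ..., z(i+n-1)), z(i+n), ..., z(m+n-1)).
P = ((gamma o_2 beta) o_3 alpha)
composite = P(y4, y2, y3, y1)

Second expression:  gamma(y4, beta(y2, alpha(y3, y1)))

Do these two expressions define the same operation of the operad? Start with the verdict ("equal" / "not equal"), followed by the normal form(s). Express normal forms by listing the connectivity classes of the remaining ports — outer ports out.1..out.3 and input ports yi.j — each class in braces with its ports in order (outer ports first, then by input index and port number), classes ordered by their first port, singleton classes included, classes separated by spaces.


The first expression reduces to {out.1, out.2} {out.3} {y1.1, y3.2} {y1.2, y2.2, y3.1, y4.3} {y1.3} {y2.1} {y2.3} {y3.3} {y4.1} {y4.2}
The second expression reduces to {out.1, out.2} {out.3} {y1.1, y3.2} {y1.2, y2.2, y3.1, y4.3} {y1.3} {y2.1} {y2.3} {y3.3} {y4.1} {y4.2}
The forms coincide; equal.

equal: each reduces to {out.1, out.2} {out.3} {y1.1, y3.2} {y1.2, y2.2, y3.1, y4.3} {y1.3} {y2.1} {y2.3} {y3.3} {y4.1} {y4.2}


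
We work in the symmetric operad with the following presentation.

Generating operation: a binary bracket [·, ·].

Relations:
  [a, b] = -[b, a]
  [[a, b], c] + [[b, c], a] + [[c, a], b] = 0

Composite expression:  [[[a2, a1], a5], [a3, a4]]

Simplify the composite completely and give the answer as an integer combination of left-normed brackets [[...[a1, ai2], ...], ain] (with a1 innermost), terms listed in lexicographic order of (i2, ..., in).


-[[[[a1, a2], a5], a3], a4] + [[[[a1, a2], a5], a4], a3]

Expand each bracket as ab - ba; the a1-initial words give the coefficients.
Composite bracket: [[[a2, a1], a5], [a3, a4]]
The bracket unfolds into 16 signed words via [a, b] = ab - ba (2^4 = 16).
The a1-initial words carry the normal form:
  word a1a2a5a3a4 has sign -1, contributing -[[[[a1, a2], a5], a3], a4]
  word a1a2a5a4a3 has sign +1, contributing +[[[[a1, a2], a5], a4], a3]


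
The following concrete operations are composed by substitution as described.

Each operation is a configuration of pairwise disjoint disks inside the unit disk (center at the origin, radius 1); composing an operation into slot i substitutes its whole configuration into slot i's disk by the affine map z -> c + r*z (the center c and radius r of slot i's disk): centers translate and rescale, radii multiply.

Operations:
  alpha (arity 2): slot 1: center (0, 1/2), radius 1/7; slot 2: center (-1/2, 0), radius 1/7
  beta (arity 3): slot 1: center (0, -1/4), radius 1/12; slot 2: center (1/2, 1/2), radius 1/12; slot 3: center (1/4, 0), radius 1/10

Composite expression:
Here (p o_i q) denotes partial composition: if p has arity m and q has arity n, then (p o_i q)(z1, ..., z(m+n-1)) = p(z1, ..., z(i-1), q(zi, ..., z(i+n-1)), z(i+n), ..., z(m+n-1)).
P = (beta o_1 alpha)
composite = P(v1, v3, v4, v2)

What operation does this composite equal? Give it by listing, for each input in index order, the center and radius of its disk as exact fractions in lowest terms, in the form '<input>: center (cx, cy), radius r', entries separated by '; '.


v1: center (0, -5/24), radius 1/84; v2: center (1/4, 0), radius 1/10; v3: center (-1/24, -1/4), radius 1/84; v4: center (1/2, 1/2), radius 1/12

Only the slot chain above each v matters under beta; compose those maps.
v1 passes through 2 substitutions, ending at center (0, -5/24), radius 1/84
v3 passes through 2 substitutions, ending at center (-1/24, -1/4), radius 1/84
v4 passes through 1 substitution, ending at center (1/2, 1/2), radius 1/12
v2 passes through 1 substitution, ending at center (1/4, 0), radius 1/10


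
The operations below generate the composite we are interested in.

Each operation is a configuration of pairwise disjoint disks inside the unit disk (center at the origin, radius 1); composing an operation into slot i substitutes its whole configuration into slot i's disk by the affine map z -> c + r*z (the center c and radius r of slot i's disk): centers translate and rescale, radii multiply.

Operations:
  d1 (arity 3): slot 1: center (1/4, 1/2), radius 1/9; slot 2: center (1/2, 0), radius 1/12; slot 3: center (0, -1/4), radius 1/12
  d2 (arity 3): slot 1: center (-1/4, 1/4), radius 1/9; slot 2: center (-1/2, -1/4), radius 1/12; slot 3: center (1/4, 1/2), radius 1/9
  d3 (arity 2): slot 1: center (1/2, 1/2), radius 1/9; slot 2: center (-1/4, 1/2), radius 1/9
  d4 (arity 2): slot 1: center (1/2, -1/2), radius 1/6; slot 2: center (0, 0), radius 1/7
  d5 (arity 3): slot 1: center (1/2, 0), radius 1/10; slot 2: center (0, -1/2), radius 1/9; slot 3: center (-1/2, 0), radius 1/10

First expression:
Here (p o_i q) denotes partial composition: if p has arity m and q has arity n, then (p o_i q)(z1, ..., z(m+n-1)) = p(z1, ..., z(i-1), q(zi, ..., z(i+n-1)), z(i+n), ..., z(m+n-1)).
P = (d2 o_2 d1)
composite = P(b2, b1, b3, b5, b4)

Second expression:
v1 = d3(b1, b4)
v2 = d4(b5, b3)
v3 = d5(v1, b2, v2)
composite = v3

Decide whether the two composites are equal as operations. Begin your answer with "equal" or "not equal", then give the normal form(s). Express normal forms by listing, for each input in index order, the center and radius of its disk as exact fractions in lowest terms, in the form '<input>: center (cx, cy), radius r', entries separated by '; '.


Normal form of the first expression: b1: center (-23/48, -5/24), radius 1/108; b2: center (-1/4, 1/4), radius 1/9; b3: center (-11/24, -1/4), radius 1/144; b4: center (1/4, 1/2), radius 1/9; b5: center (-1/2, -13/48), radius 1/144
Normal form of the second expression: b1: center (11/20, 1/20), radius 1/90; b2: center (0, -1/2), radius 1/9; b3: center (-1/2, 0), radius 1/70; b4: center (19/40, 1/20), radius 1/90; b5: center (-9/20, -1/20), radius 1/60
Distinct normal forms: not equal.

not equal; the first gives b1: center (-23/48, -5/24), radius 1/108; b2: center (-1/4, 1/4), radius 1/9; b3: center (-11/24, -1/4), radius 1/144; b4: center (1/4, 1/2), radius 1/9; b5: center (-1/2, -13/48), radius 1/144 and the second b1: center (11/20, 1/20), radius 1/90; b2: center (0, -1/2), radius 1/9; b3: center (-1/2, 0), radius 1/70; b4: center (19/40, 1/20), radius 1/90; b5: center (-9/20, -1/20), radius 1/60


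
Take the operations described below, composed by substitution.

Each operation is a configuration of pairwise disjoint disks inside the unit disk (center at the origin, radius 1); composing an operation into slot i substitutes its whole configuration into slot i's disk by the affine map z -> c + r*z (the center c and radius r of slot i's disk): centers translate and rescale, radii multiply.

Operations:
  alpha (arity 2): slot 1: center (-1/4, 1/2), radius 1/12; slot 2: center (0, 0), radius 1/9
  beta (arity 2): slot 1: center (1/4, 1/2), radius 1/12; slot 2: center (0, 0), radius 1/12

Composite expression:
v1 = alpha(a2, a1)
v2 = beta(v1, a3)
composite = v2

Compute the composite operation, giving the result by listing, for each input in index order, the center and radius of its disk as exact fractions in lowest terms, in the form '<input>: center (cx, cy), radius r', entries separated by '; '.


Affine substitution under beta: radii multiply and a-centers shift.
a2 passes through 2 substitutions, ending at center (11/48, 13/24), radius 1/144
a1 passes through 2 substitutions, ending at center (1/4, 1/2), radius 1/108
a3 passes through 1 substitution, ending at center (0, 0), radius 1/12

a1: center (1/4, 1/2), radius 1/108; a2: center (11/48, 13/24), radius 1/144; a3: center (0, 0), radius 1/12


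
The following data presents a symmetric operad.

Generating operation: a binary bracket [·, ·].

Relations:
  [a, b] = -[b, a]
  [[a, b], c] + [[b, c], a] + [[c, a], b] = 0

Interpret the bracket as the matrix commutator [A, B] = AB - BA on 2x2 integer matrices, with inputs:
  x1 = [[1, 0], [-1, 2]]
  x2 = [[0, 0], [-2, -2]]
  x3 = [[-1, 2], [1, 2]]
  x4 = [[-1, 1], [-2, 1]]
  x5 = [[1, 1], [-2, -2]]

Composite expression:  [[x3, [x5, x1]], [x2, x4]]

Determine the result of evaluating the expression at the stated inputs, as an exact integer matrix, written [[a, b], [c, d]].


[[-18, 32], [-92, 18]]

[x5, x1] = [[-1, 1], [5, 1]]
[x3, [x5, x1]] = [[9, 1], [13, -9]]
[x2, x4] = [[2, 2], [8, -2]]
[[x3, [x5, x1]], [x2, x4]] = [[-18, 32], [-92, 18]]


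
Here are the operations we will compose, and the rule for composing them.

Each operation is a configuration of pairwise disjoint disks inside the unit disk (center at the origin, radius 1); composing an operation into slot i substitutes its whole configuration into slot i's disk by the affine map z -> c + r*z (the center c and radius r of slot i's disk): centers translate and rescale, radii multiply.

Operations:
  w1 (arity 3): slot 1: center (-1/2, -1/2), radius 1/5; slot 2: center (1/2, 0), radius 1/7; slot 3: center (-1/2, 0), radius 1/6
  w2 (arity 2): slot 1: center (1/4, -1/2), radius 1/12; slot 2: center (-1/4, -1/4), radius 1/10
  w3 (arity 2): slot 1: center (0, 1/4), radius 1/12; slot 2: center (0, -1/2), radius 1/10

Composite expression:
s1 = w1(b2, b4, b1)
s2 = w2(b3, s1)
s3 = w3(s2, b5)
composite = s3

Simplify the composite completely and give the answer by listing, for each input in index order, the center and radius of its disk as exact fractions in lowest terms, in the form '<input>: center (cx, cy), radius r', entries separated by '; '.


b1: center (-1/40, 11/48), radius 1/720; b2: center (-1/40, 9/40), radius 1/600; b3: center (1/48, 5/24), radius 1/144; b4: center (-1/60, 11/48), radius 1/840; b5: center (0, -1/2), radius 1/10

Below w3, radii multiply path by path; the b-disk centers shift.
tracing b3 down its 2-map path: center (1/48, 5/24), radius 1/144
tracing b2 down its 3-map path: center (-1/40, 9/40), radius 1/600
tracing b4 down its 3-map path: center (-1/60, 11/48), radius 1/840
tracing b1 down its 3-map path: center (-1/40, 11/48), radius 1/720
tracing b5 down its 1-map path: center (0, -1/2), radius 1/10


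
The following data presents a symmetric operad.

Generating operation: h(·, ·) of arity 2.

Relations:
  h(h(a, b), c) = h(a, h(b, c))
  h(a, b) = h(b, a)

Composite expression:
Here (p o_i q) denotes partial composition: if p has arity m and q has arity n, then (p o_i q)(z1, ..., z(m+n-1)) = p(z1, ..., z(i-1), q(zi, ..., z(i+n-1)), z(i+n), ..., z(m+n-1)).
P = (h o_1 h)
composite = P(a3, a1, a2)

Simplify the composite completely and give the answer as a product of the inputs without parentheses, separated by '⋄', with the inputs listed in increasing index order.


a1 ⋄ a2 ⋄ a3

With h associative and commutative, the a-input set is all that matters.
h(a3, a1) linearizes to a3 ⋄ a1
h(h(a3, a1), a2) linearizes to a3 ⋄ a1 ⋄ a2
commutativity sorts the factors: a1 ⋄ a2 ⋄ a3


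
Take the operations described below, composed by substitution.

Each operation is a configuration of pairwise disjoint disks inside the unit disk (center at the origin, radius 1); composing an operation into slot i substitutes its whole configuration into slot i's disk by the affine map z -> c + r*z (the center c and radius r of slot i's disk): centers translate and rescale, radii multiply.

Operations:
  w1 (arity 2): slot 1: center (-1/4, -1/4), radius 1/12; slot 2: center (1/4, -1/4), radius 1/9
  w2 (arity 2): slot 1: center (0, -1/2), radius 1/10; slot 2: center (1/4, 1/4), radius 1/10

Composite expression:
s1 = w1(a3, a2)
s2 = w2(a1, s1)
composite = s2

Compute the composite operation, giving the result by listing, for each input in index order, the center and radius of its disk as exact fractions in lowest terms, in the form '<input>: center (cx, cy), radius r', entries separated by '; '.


Below w2, radii multiply path by path; the a-disk centers shift.
a1 passes through 1 substitution, ending at center (0, -1/2), radius 1/10
a3 passes through 2 substitutions, ending at center (9/40, 9/40), radius 1/120
a2 passes through 2 substitutions, ending at center (11/40, 9/40), radius 1/90

a1: center (0, -1/2), radius 1/10; a2: center (11/40, 9/40), radius 1/90; a3: center (9/40, 9/40), radius 1/120


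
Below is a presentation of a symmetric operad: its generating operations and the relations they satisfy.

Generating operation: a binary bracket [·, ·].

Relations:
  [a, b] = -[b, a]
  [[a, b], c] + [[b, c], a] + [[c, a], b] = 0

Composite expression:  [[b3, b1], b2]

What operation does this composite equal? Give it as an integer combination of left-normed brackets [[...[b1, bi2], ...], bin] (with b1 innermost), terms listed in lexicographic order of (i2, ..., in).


Antisymmetry and Jacobi reduce to b1-anchored left-normed brackets.
Composite bracket: [[b3, b1], b2]
Full expansion: 4 signed words from ab - ba (2^2 = 4).
Coefficients come from the b1-initial words:
  from b1b3b2, sign -1: term -[[b1, b3], b2]

-[[b1, b3], b2]


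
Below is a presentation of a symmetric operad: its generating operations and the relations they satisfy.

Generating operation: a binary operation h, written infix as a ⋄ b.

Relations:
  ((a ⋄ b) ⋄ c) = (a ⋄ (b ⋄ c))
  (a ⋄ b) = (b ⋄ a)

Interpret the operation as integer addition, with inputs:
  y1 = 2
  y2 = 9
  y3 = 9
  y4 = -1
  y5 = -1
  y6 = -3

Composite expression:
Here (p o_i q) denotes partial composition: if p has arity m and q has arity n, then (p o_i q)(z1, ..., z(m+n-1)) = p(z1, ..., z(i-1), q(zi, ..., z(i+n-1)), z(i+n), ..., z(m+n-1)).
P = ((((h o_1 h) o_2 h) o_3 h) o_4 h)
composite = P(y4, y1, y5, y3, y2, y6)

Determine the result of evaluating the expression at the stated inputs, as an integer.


(y3 ⋄ y2) = 18
(y5 ⋄ (y3 ⋄ y2)) = 17
(y1 ⋄ (y5 ⋄ (y3 ⋄ y2))) = 19
(y4 ⋄ (y1 ⋄ (y5 ⋄ (y3 ⋄ y2)))) = 18
((y4 ⋄ (y1 ⋄ (y5 ⋄ (y3 ⋄ y2)))) ⋄ y6) = 15

15


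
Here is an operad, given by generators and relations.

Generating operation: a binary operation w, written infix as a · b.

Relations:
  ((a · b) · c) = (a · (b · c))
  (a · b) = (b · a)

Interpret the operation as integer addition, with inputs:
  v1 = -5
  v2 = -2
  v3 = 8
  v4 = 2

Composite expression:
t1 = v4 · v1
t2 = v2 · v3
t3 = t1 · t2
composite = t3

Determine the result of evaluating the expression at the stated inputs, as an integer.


3

(v4 · v1) = -3
(v2 · v3) = 6
((v4 · v1) · (v2 · v3)) = 3


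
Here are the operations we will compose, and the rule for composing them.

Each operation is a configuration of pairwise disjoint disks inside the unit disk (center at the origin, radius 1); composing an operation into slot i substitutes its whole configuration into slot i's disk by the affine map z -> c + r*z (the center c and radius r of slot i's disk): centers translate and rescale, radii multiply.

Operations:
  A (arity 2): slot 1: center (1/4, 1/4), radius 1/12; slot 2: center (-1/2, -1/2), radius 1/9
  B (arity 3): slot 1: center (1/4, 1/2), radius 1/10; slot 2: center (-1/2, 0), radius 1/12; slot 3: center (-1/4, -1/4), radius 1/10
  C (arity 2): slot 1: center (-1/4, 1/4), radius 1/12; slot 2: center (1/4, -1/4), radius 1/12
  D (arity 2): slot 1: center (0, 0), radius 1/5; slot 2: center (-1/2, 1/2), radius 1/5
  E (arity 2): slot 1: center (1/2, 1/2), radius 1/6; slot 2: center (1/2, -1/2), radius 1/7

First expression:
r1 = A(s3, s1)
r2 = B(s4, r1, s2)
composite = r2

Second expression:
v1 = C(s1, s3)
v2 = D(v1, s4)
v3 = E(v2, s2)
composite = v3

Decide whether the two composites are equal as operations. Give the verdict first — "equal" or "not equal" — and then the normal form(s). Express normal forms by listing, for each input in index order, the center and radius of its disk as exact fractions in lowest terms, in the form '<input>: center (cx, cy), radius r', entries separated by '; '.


not equal — first s1: center (-13/24, -1/24), radius 1/108; s2: center (-1/4, -1/4), radius 1/10; s3: center (-23/48, 1/48), radius 1/144; s4: center (1/4, 1/2), radius 1/10, second s1: center (59/120, 61/120), radius 1/360; s2: center (1/2, -1/2), radius 1/7; s3: center (61/120, 59/120), radius 1/360; s4: center (5/12, 7/12), radius 1/30

The first expression reduces to s1: center (-13/24, -1/24), radius 1/108; s2: center (-1/4, -1/4), radius 1/10; s3: center (-23/48, 1/48), radius 1/144; s4: center (1/4, 1/2), radius 1/10
The second expression reduces to s1: center (59/120, 61/120), radius 1/360; s2: center (1/2, -1/2), radius 1/7; s3: center (61/120, 59/120), radius 1/360; s4: center (5/12, 7/12), radius 1/30
Different reductions; not equal.


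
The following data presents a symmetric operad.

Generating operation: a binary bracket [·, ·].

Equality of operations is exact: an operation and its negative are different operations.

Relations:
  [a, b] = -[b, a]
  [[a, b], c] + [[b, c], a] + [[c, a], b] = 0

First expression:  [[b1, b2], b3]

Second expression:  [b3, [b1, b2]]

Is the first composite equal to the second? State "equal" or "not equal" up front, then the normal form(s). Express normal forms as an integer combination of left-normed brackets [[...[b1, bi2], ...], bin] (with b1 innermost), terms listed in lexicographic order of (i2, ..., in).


The first expression, normalized: [[b1, b2], b3]
The second expression, normalized: -[[b1, b2], b3]
Different reductions; not equal.

not equal; the first gives [[b1, b2], b3] and the second -[[b1, b2], b3]


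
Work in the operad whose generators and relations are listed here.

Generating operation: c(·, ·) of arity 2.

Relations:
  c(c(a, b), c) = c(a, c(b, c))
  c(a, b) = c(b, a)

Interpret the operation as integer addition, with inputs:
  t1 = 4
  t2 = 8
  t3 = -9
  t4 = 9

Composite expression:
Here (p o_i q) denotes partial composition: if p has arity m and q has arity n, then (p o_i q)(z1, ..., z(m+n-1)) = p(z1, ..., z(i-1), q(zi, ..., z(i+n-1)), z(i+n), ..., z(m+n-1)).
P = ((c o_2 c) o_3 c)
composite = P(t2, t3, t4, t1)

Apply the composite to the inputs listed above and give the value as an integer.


12

c(t4, t1) = 13
c(t3, c(t4, t1)) = 4
c(t2, c(t3, c(t4, t1))) = 12


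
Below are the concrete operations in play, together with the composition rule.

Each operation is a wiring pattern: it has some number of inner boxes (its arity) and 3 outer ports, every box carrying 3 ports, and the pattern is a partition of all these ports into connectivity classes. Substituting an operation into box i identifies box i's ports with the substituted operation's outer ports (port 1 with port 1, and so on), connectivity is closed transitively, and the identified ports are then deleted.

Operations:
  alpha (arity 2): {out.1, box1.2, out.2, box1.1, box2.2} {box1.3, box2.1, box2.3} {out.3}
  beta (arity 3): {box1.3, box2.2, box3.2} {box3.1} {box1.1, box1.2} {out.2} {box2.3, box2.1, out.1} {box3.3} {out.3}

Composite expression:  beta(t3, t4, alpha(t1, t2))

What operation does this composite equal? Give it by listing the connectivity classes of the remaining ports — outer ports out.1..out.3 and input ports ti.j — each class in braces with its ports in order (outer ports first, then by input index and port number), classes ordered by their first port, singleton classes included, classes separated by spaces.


{out.1, t4.1, t4.3} {out.2} {out.3} {t1.1, t1.2, t2.2, t3.3, t4.2} {t1.3, t2.1, t2.3} {t3.1, t3.2}


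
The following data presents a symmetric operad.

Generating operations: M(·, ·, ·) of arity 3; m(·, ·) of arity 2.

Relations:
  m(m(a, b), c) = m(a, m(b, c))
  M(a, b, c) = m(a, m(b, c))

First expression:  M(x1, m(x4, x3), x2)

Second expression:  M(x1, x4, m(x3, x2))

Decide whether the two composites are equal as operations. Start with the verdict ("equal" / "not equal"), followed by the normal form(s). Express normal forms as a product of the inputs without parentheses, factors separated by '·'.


equal — both sides give x1 · x4 · x3 · x2

The first composite normalizes to x1 · x4 · x3 · x2
The second composite normalizes to x1 · x4 · x3 · x2
The normal forms match — equal.


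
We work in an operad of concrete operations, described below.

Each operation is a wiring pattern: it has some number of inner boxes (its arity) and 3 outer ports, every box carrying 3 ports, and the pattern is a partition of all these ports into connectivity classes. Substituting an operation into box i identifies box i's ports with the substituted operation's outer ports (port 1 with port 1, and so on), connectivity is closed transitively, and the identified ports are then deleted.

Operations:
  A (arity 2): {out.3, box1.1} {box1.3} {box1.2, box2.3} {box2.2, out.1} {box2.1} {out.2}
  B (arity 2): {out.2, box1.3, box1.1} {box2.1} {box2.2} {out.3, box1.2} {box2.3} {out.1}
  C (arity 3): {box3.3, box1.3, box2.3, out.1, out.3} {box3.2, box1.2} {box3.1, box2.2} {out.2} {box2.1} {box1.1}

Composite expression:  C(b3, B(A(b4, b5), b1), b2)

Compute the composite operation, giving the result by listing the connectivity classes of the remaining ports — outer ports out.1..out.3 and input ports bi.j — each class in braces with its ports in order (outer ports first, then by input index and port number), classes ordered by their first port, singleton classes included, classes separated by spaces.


Substituting into C glues patterns; closure does the rest.
stage A: inputs (b4, b5), connectivity {out.1, b5.2} {out.2} {out.3, b4.1} {b4.2, b5.3} {b4.3} {b5.1}, out.j its boundary
stage B: inputs (b4, b5, b1), connectivity {out.1} {out.2, b4.1, b5.2} {out.3} {b1.1} {b1.2} {b1.3} {b4.2, b5.3} {b4.3} {b5.1}, out.j its boundary
stage C: inputs (b3, b4, b5, b1, b2), connectivity {out.1, out.3, b2.3, b3.3} {out.2} {b1.1} {b1.2} {b1.3} {b2.1, b4.1, b5.2} {b2.2, b3.2} {b3.1} {b4.2, b5.3} {b4.3} {b5.1}, out.j its boundary

{out.1, out.3, b2.3, b3.3} {out.2} {b1.1} {b1.2} {b1.3} {b2.1, b4.1, b5.2} {b2.2, b3.2} {b3.1} {b4.2, b5.3} {b4.3} {b5.1}


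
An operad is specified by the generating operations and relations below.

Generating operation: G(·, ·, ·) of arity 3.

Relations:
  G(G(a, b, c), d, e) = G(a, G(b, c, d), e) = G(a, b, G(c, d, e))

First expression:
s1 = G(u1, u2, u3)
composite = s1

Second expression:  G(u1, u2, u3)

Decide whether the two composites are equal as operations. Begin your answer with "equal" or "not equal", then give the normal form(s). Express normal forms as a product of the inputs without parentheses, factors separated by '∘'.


In normal form, the first expression is u1 ∘ u2 ∘ u3
In normal form, the second expression is u1 ∘ u2 ∘ u3
Identical normal forms: equal.

equal — both sides give u1 ∘ u2 ∘ u3


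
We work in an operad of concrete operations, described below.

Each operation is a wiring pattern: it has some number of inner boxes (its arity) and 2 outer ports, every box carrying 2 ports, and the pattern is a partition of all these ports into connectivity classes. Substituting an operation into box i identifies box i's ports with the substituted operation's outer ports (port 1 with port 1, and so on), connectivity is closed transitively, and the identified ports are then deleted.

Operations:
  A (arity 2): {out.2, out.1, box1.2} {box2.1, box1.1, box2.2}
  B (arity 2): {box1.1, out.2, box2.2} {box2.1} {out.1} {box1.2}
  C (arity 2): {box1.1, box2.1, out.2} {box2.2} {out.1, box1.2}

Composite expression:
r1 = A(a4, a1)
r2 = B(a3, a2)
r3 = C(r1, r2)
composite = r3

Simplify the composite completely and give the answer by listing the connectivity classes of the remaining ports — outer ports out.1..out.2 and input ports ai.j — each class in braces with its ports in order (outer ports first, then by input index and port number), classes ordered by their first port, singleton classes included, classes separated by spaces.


Reachability decides: close wires over C-identified ports.
the subtree at A composes to {out.1, out.2, a4.2} {a1.1, a1.2, a4.1} on (a4, a1); out.j = own outer ports
the subtree at B composes to {out.1} {out.2, a2.2, a3.1} {a2.1} {a3.2} on (a3, a2); out.j = own outer ports
the subtree at C composes to {out.1, out.2, a4.2} {a1.1, a1.2, a4.1} {a2.1} {a2.2, a3.1} {a3.2} on (a4, a1, a3, a2); out.j = own outer ports

{out.1, out.2, a4.2} {a1.1, a1.2, a4.1} {a2.1} {a2.2, a3.1} {a3.2}


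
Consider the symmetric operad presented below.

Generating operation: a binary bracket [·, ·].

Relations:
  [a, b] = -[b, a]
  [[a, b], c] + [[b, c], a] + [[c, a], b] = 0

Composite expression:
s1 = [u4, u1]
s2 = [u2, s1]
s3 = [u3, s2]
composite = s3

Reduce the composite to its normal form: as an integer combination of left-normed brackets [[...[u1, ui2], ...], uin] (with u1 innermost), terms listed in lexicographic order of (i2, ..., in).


Left-normed coefficients sit on the u1-initial expansion words.
Composite bracket: [u3, [u2, [u4, u1]]]
Each bracket splits as ab - ba, giving 8 signed words (2^3 = 8).
Coefficients come from the u1-initial words:
  u1u4u2u3 appears with sign -1, giving the term -[[[u1, u4], u2], u3]

-[[[u1, u4], u2], u3]


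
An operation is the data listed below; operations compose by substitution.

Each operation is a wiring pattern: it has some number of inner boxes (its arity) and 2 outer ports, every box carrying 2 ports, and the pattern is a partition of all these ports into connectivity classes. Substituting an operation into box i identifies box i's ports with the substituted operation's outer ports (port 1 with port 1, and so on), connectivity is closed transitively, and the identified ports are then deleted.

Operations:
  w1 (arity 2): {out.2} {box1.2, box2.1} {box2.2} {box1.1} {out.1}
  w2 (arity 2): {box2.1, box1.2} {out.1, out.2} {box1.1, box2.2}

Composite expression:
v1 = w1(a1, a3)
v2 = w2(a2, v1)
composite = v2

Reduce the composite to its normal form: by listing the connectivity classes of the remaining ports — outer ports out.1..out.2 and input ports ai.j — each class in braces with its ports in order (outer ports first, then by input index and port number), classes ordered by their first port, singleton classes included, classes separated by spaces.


{out.1, out.2} {a1.1} {a1.2, a3.1} {a2.1} {a2.2} {a3.2}

Treat the ports identified at w2 as solder joints: merge, then drop.
stage w1: inputs (a1, a3), connectivity {out.1} {out.2} {a1.1} {a1.2, a3.1} {a3.2}, out.j its boundary
stage w2: inputs (a2, a1, a3), connectivity {out.1, out.2} {a1.1} {a1.2, a3.1} {a2.1} {a2.2} {a3.2}, out.j its boundary
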